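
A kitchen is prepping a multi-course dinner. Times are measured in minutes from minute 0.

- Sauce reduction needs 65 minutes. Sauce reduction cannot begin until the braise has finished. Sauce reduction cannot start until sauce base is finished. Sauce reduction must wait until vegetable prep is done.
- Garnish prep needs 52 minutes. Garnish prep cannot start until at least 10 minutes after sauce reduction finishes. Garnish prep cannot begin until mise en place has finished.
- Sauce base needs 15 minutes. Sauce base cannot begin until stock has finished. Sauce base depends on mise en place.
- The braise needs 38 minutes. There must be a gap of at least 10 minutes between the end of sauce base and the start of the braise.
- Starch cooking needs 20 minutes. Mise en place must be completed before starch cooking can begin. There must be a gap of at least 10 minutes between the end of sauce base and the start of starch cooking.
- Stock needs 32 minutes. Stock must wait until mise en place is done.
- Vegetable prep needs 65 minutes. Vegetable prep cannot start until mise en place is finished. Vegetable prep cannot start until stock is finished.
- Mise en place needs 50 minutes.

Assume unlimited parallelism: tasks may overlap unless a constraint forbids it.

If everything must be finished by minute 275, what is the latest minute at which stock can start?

To finish by minute 275, garnish prep (duration 52) must start no later than minute 223.
Sauce reduction feeds into garnish prep (must start by minute 223, minus 10-minute gap → minute 213); so sauce reduction must finish by minute 213 and therefore start by minute 148.
The braise feeds into sauce reduction (must start by minute 148); so the braise must finish by minute 148 and therefore start by minute 110.
Nothing follows starch cooking; the deadline of minute 275 is its only limit. It must start by 275 − 20 = minute 255.
Sauce base has several dependents: the braise (must start by minute 110, minus 10-minute gap → minute 100); sauce reduction (must start by minute 148); starch cooking (must start by minute 255, minus 10-minute gap → minute 245). The earliest of those limits is minute 100, so sauce base must start by 100 − 15 = minute 85.
Vegetable prep feeds into sauce reduction (must start by minute 148); so vegetable prep must finish by minute 148 and therefore start by minute 83.
For stock: sauce base (must start by minute 85); vegetable prep (must start by minute 83). The most restrictive is minute 83; with a 32-minute duration, stock must start by minute 51.

51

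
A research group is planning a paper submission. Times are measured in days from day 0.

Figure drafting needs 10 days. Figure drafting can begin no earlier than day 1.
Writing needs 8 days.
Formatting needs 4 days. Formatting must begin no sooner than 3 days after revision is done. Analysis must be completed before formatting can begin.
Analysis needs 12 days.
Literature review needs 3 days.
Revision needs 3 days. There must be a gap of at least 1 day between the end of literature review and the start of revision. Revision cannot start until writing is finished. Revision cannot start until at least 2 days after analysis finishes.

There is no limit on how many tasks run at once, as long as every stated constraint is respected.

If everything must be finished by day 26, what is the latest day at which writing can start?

To finish by day 26, formatting (duration 4) must start no later than day 22.
Revision must finish before formatting (must start by day 22, minus 3-day gap → day 19). With a 3-day duration, revision must start by 19 − 3 = day 16.
Writing must finish before revision (must start by day 16). With an 8-day duration, writing must start by 16 − 8 = day 8.

8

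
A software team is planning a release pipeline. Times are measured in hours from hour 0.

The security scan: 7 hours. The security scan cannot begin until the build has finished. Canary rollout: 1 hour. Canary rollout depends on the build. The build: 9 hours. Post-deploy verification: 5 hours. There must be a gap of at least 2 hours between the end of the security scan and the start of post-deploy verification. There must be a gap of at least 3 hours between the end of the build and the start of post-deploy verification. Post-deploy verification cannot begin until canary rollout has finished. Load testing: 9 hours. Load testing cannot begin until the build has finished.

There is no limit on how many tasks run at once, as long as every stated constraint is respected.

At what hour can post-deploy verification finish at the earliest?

The build can start immediately at hour 0; it finishes at hour 9.
After the build (finishes hour 9), canary rollout can start at hour 9 and finishes at hour 10.
The security scan waits on the build (finishes hour 9), so it starts at hour 9 and finishes at 9 + 7 = hour 16.
Post-deploy verification cannot start until the security scan (finishes hour 16, plus 2-hour gap → hour 18); the build (finishes hour 9, plus 3-hour gap → hour 12); canary rollout (finishes hour 10). The controlling bound is hour 18, so post-deploy verification finishes at 18 + 5 = hour 23.

23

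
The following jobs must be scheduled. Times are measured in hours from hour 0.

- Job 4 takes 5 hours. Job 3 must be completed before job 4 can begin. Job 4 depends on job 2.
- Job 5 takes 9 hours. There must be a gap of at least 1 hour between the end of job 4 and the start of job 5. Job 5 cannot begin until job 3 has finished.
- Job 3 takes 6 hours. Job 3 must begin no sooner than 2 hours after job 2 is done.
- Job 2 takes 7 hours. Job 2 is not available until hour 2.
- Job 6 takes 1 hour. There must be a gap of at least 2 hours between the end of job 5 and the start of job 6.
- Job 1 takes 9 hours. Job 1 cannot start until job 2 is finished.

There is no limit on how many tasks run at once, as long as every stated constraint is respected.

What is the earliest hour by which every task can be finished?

35

Job 2 cannot begin until its own release at hour 2. It runs from hour 2 to 2 + 7 = hour 9.
After job 2 (finishes hour 9, plus 2-hour gap → hour 11), job 3 can start at hour 11 and finishes at hour 17.
Job 4 cannot start until job 3 (finishes hour 17); job 2 (finishes hour 9). The controlling bound is hour 17, so job 4 finishes at 17 + 5 = hour 22.
For job 5: job 4 (finishes hour 22, plus 1-hour gap → hour 23); job 3 (finishes hour 17). Taking the maximum gives a start of hour 23, and it finishes at 23 + 9 = hour 32.
After job 5 (finishes hour 32, plus 2-hour gap → hour 34), job 6 can start at hour 34 and finishes at hour 35.
Job 1 waits on job 2 (finishes hour 9), so it starts at hour 9 and finishes at 9 + 9 = hour 18.
All tasks are finished once the last one completes. Finish times: Job 1 at 18, Job 2 at 9, Job 3 at 17, Job 4 at 22, Job 5 at 32, Job 6 at 35. The latest is hour 35.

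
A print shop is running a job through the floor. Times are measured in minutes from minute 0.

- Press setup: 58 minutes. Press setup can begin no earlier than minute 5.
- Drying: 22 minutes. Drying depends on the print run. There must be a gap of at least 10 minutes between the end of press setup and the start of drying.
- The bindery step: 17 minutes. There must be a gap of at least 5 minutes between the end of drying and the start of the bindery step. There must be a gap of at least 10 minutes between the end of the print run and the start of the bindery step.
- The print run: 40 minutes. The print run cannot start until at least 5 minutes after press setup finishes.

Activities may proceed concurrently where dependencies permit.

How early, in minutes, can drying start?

Press setup cannot begin until its own release at minute 5. It runs from minute 5 to 5 + 58 = minute 63.
The print run cannot begin until press setup (finishes minute 63, plus 5-minute gap → minute 68). It runs from minute 68 to 68 + 40 = minute 108.
Drying waits on the print run (finishes minute 108); press setup (finishes minute 63, plus 10-minute gap → minute 73). The latest of these is minute 108, which is the earliest drying can start.

108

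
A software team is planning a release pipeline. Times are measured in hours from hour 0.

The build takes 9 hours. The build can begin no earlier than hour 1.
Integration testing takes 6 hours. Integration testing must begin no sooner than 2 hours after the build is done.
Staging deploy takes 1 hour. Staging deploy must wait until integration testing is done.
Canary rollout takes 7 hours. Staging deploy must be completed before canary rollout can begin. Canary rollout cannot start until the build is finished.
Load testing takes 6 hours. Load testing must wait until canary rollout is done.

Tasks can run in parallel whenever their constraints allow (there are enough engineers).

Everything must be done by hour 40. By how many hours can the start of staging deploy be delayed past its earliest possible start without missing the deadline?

After its own release at hour 1, the build can start at hour 1 and finishes at hour 10.
Integration testing waits on the build (finishes hour 10, plus 2-hour gap → hour 12), so it starts at hour 12 and finishes at 12 + 6 = hour 18.
After integration testing (finishes hour 18), staging deploy can start at hour 18 and finishes at hour 19.

Working backward from the deadline:
Load testing has no dependents, so it just needs to finish by hour 40. Starting by 40 − 6 = hour 34 achieves that.
Since load testing (must start by hour 34) depends on it, canary rollout must finish by hour 34. Backing off its 7-hour duration gives a latest start of hour 27.
Staging deploy must finish before canary rollout (must start by hour 27). With a 1-hour duration, staging deploy must start by 27 − 1 = hour 26.
So staging deploy can start as early as hour 18 and as late as hour 26, giving 26 − 18 = 8 hours of slack.

8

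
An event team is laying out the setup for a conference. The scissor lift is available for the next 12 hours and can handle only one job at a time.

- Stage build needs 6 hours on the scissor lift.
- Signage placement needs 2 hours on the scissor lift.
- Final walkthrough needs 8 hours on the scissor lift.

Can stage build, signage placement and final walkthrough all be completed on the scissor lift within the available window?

No

Running back to back, the jobs need 6 + 2 + 8 = 16 hours on the scissor lift.
Since 16 > 12, they cannot all fit.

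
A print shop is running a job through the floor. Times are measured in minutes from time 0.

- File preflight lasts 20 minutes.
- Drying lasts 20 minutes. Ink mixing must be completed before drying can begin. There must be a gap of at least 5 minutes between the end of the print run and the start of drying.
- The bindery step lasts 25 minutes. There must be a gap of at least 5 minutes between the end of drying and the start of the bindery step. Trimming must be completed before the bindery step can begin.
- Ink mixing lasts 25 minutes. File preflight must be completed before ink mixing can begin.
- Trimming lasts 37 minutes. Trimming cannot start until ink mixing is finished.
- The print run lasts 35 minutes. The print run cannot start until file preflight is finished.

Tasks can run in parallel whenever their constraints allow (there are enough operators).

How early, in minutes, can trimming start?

45

Nothing blocks file preflight, so it runs from minute 0 to minute 20.
Ink mixing waits on file preflight (finishes minute 20), so it starts at minute 20 and finishes at 20 + 25 = minute 45.
Trimming waits on ink mixing (finishes minute 45), so the earliest it can start is minute 45.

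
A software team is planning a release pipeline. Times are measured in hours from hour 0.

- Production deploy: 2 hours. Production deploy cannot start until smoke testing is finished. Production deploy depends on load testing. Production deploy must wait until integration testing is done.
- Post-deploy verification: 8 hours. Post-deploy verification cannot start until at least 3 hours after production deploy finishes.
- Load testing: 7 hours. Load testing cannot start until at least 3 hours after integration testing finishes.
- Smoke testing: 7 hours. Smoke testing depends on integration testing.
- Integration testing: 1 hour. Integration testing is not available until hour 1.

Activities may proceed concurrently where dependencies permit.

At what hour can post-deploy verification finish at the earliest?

After its own release at hour 1, integration testing can start at hour 1 and finishes at hour 2.
After integration testing (finishes hour 2, plus 3-hour gap → hour 5), load testing can start at hour 5 and finishes at hour 12.
Smoke testing waits on integration testing (finishes hour 2), so it starts at hour 2 and finishes at 2 + 7 = hour 9.
Production deploy has to wait for smoke testing (finishes hour 9); load testing (finishes hour 12); integration testing (finishes hour 2). The latest of these is hour 12, so production deploy runs hour 12 to 12 + 2 = hour 14.
Post-deploy verification cannot begin until production deploy (finishes hour 14, plus 3-hour gap → hour 17). It runs from hour 17 to 17 + 8 = hour 25.

25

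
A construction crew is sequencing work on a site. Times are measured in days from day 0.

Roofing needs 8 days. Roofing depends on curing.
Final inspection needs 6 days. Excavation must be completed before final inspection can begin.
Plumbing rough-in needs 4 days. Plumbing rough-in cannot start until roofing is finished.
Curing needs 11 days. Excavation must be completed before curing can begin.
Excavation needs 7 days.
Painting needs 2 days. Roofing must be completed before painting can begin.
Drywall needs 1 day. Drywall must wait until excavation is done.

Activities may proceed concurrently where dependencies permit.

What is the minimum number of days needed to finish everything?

Nothing blocks excavation, so it runs from day 0 to day 7.
Final inspection waits on excavation (finishes day 7), so it starts at day 7 and finishes at 7 + 6 = day 13.
Drywall cannot begin until excavation (finishes day 7). It runs from day 7 to 7 + 1 = day 8.
Curing cannot begin until excavation (finishes day 7). It runs from day 7 to 7 + 11 = day 18.
Roofing cannot begin until curing (finishes day 18). It runs from day 18 to 18 + 8 = day 26.
Painting waits on roofing (finishes day 26), so it starts at day 26 and finishes at 26 + 2 = day 28.
After roofing (finishes day 26), plumbing rough-in can start at day 26 and finishes at day 30.
All tasks are finished once the last one completes. Finish times: Excavation at 7, Curing at 18, Roofing at 26, Plumbing rough-in at 30, Drywall at 8, Painting at 28, Final inspection at 13. The latest is day 30.

30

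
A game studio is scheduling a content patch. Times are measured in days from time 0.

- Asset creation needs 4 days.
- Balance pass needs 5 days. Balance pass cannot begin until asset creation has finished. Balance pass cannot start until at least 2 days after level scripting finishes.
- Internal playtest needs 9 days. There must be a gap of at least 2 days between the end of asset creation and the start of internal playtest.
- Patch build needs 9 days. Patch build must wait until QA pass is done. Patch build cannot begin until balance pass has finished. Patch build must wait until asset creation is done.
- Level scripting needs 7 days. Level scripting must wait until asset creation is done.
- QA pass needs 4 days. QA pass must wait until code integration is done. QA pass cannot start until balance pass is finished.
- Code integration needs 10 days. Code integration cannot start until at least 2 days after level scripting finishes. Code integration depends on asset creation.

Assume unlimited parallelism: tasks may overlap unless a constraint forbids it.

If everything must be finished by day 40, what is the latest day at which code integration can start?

17

Nothing follows patch build; the deadline of day 40 is its only limit. It must start by 40 − 9 = day 31.
QA pass must finish before patch build (must start by day 31). With a 4-day duration, QA pass must start by 31 − 4 = day 27.
Code integration has to be done before QA pass (must start by day 27). That means finishing by day 27, i.e. starting by 27 − 10 = day 17.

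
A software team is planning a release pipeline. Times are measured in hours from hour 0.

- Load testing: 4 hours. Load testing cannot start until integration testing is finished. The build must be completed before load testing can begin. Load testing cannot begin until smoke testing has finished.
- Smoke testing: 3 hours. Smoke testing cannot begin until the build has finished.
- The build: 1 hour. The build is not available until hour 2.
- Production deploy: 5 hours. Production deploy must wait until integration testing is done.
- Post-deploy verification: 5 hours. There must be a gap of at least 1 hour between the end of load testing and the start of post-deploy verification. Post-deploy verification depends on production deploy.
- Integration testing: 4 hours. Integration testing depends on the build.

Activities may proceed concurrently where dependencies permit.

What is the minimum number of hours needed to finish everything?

17

The build cannot begin until its own release at hour 2. It runs from hour 2 to 2 + 1 = hour 3.
Smoke testing cannot begin until the build (finishes hour 3). It runs from hour 3 to 3 + 3 = hour 6.
Integration testing cannot begin until the build (finishes hour 3). It runs from hour 3 to 3 + 4 = hour 7.
Production deploy cannot begin until integration testing (finishes hour 7). It runs from hour 7 to 7 + 5 = hour 12.
For load testing: integration testing (finishes hour 7); the build (finishes hour 3); smoke testing (finishes hour 6). Taking the maximum gives a start of hour 7, and it finishes at 7 + 4 = hour 11.
Post-deploy verification cannot start until load testing (finishes hour 11, plus 1-hour gap → hour 12); production deploy (finishes hour 12). The controlling bound is hour 12, so post-deploy verification finishes at 12 + 5 = hour 17.
All tasks are finished once the last one completes. Finish times: The build at 3, Integration testing at 7, Smoke testing at 6, Load testing at 11, Production deploy at 12, Post-deploy verification at 17. The latest is hour 17.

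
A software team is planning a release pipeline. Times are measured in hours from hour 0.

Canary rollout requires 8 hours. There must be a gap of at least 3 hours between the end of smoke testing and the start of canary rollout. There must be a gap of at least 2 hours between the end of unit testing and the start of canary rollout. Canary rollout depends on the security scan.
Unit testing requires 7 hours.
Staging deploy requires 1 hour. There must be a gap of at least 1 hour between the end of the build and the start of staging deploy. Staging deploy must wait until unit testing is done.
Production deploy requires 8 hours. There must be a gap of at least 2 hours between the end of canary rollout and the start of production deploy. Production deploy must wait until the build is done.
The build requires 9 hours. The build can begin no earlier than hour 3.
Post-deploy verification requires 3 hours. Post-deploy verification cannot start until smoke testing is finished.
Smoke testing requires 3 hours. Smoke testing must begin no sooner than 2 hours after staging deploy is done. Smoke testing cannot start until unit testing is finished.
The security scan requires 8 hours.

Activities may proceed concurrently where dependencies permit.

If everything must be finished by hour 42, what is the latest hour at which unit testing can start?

Production deploy must finish by hour 42; it takes 8 hours, so it must start by 42 − 8 = hour 34.
Canary rollout feeds into production deploy (must start by hour 34, minus 2-hour gap → hour 32); so canary rollout must finish by hour 32 and therefore start by hour 24.
Post-deploy verification must finish by hour 42; it takes 3 hours, so it must start by 42 − 3 = hour 39.
Smoke testing must finish in time for canary rollout (must start by hour 24, minus 3-hour gap → hour 21); post-deploy verification (must start by hour 39). The tightest is hour 21, so smoke testing must start by 21 − 3 = hour 18.
Staging deploy has to be done before smoke testing (must start by hour 18, minus 2-hour gap → hour 16). That means finishing by hour 16, i.e. starting by 16 − 1 = hour 15.
For unit testing: staging deploy (must start by hour 15); smoke testing (must start by hour 18); canary rollout (must start by hour 24, minus 2-hour gap → hour 22). The most restrictive is hour 15; with a 7-hour duration, unit testing must start by hour 8.

8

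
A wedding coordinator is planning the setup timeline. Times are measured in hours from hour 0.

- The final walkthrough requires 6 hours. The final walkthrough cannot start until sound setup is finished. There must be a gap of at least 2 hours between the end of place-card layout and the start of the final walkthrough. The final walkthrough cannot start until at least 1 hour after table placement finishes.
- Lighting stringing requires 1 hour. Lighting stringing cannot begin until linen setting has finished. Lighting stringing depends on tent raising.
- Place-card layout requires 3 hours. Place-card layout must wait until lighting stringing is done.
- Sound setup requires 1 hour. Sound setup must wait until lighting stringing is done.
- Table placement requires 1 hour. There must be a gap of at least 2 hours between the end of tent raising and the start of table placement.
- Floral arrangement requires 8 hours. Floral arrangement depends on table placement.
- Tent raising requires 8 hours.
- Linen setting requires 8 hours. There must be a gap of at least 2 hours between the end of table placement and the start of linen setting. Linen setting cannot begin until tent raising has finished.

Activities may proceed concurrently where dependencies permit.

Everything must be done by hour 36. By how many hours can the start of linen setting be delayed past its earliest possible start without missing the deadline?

Tent raising has no prerequisites, so it starts at hour 0 and finishes at hour 8.
After tent raising (finishes hour 8, plus 2-hour gap → hour 10), table placement can start at hour 10 and finishes at hour 11.
For linen setting: table placement (finishes hour 11, plus 2-hour gap → hour 13); tent raising (finishes hour 8). Taking the maximum gives a start of hour 13, and it finishes at 13 + 8 = hour 21.

Working backward from the deadline:
The final walkthrough has no dependents, so it just needs to finish by hour 36. Starting by 36 − 6 = hour 30 achieves that.
Sound setup has to be done before the final walkthrough (must start by hour 30). That means finishing by hour 30, i.e. starting by 30 − 1 = hour 29.
Place-card layout feeds into the final walkthrough (must start by hour 30, minus 2-hour gap → hour 28); so place-card layout must finish by hour 28 and therefore start by hour 25.
Lighting stringing has several dependents: sound setup (must start by hour 29); place-card layout (must start by hour 25). The earliest of those limits is hour 25, so lighting stringing must start by 25 − 1 = hour 24.
Since lighting stringing (must start by hour 24) depends on it, linen setting must finish by hour 24. Backing off its 8-hour duration gives a latest start of hour 16.
So linen setting can start as early as hour 13 and as late as hour 16, giving 16 − 13 = 3 hours of slack.

3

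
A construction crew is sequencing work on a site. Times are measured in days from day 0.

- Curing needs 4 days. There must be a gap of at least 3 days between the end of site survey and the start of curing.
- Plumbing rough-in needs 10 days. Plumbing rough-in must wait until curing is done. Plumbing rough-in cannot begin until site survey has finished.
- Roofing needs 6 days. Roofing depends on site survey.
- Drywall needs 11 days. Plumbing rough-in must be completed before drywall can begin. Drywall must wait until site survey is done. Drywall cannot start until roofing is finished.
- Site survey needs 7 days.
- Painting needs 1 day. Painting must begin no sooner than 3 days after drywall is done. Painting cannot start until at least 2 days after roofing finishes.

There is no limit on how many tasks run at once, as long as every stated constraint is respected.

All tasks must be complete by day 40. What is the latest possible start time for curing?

Painting has no dependents, so it just needs to finish by day 40. Starting by 40 − 1 = day 39 achieves that.
Drywall feeds into painting (must start by day 39, minus 3-day gap → day 36); so drywall must finish by day 36 and therefore start by day 25.
Plumbing rough-in feeds into drywall (must start by day 25); so plumbing rough-in must finish by day 25 and therefore start by day 15.
Curing feeds into plumbing rough-in (must start by day 15); so curing must finish by day 15 and therefore start by day 11.

11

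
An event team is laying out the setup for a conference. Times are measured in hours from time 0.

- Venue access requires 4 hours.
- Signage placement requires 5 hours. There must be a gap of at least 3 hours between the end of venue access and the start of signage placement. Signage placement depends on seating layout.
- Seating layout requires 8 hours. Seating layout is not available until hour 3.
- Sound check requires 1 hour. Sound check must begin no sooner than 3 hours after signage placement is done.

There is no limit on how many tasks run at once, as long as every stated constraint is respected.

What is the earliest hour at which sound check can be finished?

Seating layout cannot begin until its own release at hour 3. It runs from hour 3 to 3 + 8 = hour 11.
Nothing blocks venue access, so it runs from hour 0 to hour 4.
Signage placement cannot start until venue access (finishes hour 4, plus 3-hour gap → hour 7); seating layout (finishes hour 11). The controlling bound is hour 11, so signage placement finishes at 11 + 5 = hour 16.
After signage placement (finishes hour 16, plus 3-hour gap → hour 19), sound check can start at hour 19 and finishes at hour 20.

20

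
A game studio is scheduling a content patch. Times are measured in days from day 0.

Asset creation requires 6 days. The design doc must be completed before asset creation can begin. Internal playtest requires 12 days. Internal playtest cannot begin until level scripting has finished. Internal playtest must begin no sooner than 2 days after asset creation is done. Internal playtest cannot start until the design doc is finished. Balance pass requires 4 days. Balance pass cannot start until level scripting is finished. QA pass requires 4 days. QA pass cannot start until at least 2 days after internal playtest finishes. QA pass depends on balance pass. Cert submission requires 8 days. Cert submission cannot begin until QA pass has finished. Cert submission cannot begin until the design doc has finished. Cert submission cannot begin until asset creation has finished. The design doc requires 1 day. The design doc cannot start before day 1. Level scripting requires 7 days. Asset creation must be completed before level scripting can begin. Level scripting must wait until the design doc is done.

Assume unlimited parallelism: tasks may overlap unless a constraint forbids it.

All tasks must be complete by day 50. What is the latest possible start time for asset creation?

11

Cert submission must finish by day 50; it takes 8 days, so it must start by 50 − 8 = day 42.
QA pass must finish before cert submission (must start by day 42). With a 4-day duration, QA pass must start by 42 − 4 = day 38.
Since QA pass (must start by day 38, minus 2-day gap → day 36) depends on it, internal playtest must finish by day 36. Backing off its 12-day duration gives a latest start of day 24.
Balance pass must finish before QA pass (must start by day 38). With a 4-day duration, balance pass must start by 38 − 4 = day 34.
Level scripting feeds internal playtest (must start by day 24); balance pass (must start by day 34). Taking the minimum, level scripting must finish by day 24 and start by 24 − 7 = day 17.
Asset creation has several dependents: level scripting (must start by day 17); internal playtest (must start by day 24, minus 2-day gap → day 22); cert submission (must start by day 42). The earliest of those limits is day 17, so asset creation must start by 17 − 6 = day 11.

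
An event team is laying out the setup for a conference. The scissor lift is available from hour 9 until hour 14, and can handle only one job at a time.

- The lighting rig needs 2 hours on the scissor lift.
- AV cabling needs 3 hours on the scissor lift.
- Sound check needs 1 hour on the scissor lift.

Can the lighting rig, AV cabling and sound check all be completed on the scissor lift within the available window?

The scissor lift window is 14 − 9 = 5 hours.
Running back to back, the jobs need 2 + 3 + 1 = 6 hours on the scissor lift.
Since 6 > 5, they cannot all fit.

No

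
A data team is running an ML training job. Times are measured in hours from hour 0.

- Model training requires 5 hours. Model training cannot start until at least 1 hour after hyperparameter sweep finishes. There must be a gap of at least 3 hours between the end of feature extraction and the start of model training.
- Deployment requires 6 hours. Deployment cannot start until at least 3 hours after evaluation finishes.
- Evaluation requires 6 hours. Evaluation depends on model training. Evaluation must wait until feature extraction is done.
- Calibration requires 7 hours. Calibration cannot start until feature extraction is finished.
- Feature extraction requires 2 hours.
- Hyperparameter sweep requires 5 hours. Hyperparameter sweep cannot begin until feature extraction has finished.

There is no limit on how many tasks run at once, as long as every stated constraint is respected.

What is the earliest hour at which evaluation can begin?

13

Feature extraction has no prerequisites, so it starts at hour 0 and finishes at hour 2.
Hyperparameter sweep waits on feature extraction (finishes hour 2), so it starts at hour 2 and finishes at 2 + 5 = hour 7.
Model training needs all of hyperparameter sweep (finishes hour 7, plus 1-hour gap → hour 8); feature extraction (finishes hour 2, plus 3-hour gap → hour 5). That puts its earliest start at hour 8; it finishes at 8 + 5 = hour 13.
Evaluation waits on model training (finishes hour 13); feature extraction (finishes hour 2). The latest of these is hour 13, which is the earliest evaluation can start.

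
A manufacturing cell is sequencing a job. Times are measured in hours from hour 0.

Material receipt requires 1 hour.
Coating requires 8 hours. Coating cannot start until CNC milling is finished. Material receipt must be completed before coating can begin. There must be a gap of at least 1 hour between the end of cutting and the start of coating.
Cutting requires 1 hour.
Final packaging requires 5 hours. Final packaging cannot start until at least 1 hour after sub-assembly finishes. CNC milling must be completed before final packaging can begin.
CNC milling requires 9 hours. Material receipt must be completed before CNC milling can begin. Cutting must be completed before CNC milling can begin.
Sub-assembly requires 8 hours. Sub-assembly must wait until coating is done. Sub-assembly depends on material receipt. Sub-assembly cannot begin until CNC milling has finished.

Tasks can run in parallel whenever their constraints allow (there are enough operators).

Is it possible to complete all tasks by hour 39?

Nothing blocks cutting, so it runs from hour 0 to hour 1.
Nothing blocks material receipt, so it runs from hour 0 to hour 1.
CNC milling cannot start until material receipt (finishes hour 1); cutting (finishes hour 1). The controlling bound is hour 1, so CNC milling finishes at 1 + 9 = hour 10.
Coating cannot start until CNC milling (finishes hour 10); material receipt (finishes hour 1); cutting (finishes hour 1, plus 1-hour gap → hour 2). The controlling bound is hour 10, so coating finishes at 10 + 8 = hour 18.
Sub-assembly has to wait for coating (finishes hour 18); material receipt (finishes hour 1); CNC milling (finishes hour 10). The latest of these is hour 18, so sub-assembly runs hour 18 to 18 + 8 = hour 26.
For final packaging: sub-assembly (finishes hour 26, plus 1-hour gap → hour 27); CNC milling (finishes hour 10). Taking the maximum gives a start of hour 27, and it finishes at 27 + 5 = hour 32.
Every task is finished by hour 32, which is no later than the deadline of 39, so the schedule is feasible.

Yes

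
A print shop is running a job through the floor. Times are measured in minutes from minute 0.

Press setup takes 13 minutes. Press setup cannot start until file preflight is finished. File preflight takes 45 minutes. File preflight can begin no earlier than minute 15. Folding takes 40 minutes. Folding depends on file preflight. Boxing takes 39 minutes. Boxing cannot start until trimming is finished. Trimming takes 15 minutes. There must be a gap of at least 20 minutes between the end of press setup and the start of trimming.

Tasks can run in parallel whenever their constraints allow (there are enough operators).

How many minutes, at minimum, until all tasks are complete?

After its own release at minute 15, file preflight can start at minute 15 and finishes at minute 60.
After file preflight (finishes minute 60), folding can start at minute 60 and finishes at minute 100.
Press setup cannot begin until file preflight (finishes minute 60). It runs from minute 60 to 60 + 13 = minute 73.
Trimming waits on press setup (finishes minute 73, plus 20-minute gap → minute 93), so it starts at minute 93 and finishes at 93 + 15 = minute 108.
Boxing cannot begin until trimming (finishes minute 108). It runs from minute 108 to 108 + 39 = minute 147.
All tasks are finished once the last one completes. Finish times: File preflight at 60, Press setup at 73, Trimming at 108, Folding at 100, Boxing at 147. The latest is minute 147.

147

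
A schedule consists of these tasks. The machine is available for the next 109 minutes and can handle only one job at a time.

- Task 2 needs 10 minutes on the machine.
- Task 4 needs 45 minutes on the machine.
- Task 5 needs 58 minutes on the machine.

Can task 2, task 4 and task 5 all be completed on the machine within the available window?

Running back to back, the jobs need 10 + 45 + 58 = 113 minutes on the machine.
Since 113 > 109, they cannot all fit.

No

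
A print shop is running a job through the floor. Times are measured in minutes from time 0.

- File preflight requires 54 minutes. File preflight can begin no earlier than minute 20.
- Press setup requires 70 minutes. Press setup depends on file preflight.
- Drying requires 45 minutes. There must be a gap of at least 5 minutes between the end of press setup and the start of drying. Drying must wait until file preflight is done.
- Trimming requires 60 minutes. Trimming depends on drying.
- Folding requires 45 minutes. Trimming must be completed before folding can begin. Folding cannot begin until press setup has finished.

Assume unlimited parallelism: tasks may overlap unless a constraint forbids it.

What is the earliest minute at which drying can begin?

149

After its own release at minute 20, file preflight can start at minute 20 and finishes at minute 74.
Press setup cannot begin until file preflight (finishes minute 74). It runs from minute 74 to 74 + 70 = minute 144.
Drying waits on press setup (finishes minute 144, plus 5-minute gap → minute 149); file preflight (finishes minute 74). The latest of these is minute 149, which is the earliest drying can start.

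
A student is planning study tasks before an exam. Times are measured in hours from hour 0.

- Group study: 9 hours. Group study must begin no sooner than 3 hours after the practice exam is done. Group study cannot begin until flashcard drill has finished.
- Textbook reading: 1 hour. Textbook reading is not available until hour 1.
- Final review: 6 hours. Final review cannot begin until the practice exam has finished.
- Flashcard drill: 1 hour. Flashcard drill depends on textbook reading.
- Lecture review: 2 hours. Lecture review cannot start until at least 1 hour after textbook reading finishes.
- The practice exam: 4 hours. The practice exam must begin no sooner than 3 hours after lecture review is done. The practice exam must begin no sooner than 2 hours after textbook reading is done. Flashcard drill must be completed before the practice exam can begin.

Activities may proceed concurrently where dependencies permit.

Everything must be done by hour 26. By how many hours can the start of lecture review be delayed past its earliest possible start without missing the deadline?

2

After its own release at hour 1, textbook reading can start at hour 1 and finishes at hour 2.
Lecture review cannot begin until textbook reading (finishes hour 2, plus 1-hour gap → hour 3). It runs from hour 3 to 3 + 2 = hour 5.

Working backward from the deadline:
To finish by hour 26, group study (duration 9) must start no later than hour 17.
Nothing follows final review; the deadline of hour 26 is its only limit. It must start by 26 − 6 = hour 20.
The practice exam has several dependents: group study (must start by hour 17, minus 3-hour gap → hour 14); final review (must start by hour 20). The earliest of those limits is hour 14, so the practice exam must start by 14 − 4 = hour 10.
Lecture review feeds into the practice exam (must start by hour 10, minus 3-hour gap → hour 7); so lecture review must finish by hour 7 and therefore start by hour 5.
So lecture review can start as early as hour 3 and as late as hour 5, giving 5 − 3 = 2 hours of slack.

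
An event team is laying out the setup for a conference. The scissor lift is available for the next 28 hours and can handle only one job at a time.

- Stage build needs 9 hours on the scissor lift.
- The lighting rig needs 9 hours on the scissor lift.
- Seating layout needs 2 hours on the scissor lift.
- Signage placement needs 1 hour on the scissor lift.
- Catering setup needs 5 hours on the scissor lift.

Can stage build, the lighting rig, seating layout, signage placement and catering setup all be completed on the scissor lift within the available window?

Yes

Running back to back, the jobs need 9 + 9 + 2 + 1 + 5 = 26 hours on the scissor lift.
Since 26 ≤ 28, they fit within the window.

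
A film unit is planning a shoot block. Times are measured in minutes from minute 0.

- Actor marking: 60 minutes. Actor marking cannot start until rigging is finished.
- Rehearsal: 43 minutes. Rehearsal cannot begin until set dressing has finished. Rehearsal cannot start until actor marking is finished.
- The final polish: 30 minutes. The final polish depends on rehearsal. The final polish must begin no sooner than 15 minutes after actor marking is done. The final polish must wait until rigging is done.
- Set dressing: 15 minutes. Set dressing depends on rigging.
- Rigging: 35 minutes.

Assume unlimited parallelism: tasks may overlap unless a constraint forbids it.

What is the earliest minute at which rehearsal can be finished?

138

Nothing blocks rigging, so it runs from minute 0 to minute 35.
After rigging (finishes minute 35), actor marking can start at minute 35 and finishes at minute 95.
Set dressing cannot begin until rigging (finishes minute 35). It runs from minute 35 to 35 + 15 = minute 50.
Rehearsal cannot start until set dressing (finishes minute 50); actor marking (finishes minute 95). The controlling bound is minute 95, so rehearsal finishes at 95 + 43 = minute 138.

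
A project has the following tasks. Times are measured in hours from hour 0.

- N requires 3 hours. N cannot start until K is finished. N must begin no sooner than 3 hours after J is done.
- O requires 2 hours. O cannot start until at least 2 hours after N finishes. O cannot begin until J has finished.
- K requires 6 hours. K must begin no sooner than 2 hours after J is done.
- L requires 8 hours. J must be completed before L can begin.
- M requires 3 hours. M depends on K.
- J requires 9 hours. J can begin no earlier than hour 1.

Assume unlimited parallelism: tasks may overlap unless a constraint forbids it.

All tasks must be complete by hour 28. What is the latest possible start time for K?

15

To finish by hour 28, M (duration 3) must start no later than hour 25.
Nothing follows O; the deadline of hour 28 is its only limit. It must start by 28 − 2 = hour 26.
N must finish before O (must start by hour 26, minus 2-hour gap → hour 24). With a 3-hour duration, N must start by 24 − 3 = hour 21.
K must finish in time for M (must start by hour 25); N (must start by hour 21). The tightest is hour 21, so K must start by 21 − 6 = hour 15.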